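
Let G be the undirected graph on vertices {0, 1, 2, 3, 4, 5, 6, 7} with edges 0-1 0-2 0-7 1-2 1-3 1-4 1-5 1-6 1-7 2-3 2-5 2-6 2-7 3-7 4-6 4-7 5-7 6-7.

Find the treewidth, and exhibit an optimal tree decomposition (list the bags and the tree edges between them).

Each bag holds 4 vertices, so the decomposition has width 3, which upper-bounds the treewidth. For the lower bound, the 4 vertices {0, 1, 2, 7} are pairwise adjacent, and any tree decomposition puts a clique entirely inside one bag — forcing width ≥ 3. Combining the bounds, tw(G) = 3.

Treewidth 3.
One optimal decomposition is:
Bags: B1 = {1, 2, 6, 7}  B2 = {1, 2, 3, 7}  B3 = {0, 1, 2, 7}  B4 = {1, 4, 6, 7}  B5 = {1, 2, 5, 7}
Tree: B1–B2, B2–B3, B1–B4, B3–B5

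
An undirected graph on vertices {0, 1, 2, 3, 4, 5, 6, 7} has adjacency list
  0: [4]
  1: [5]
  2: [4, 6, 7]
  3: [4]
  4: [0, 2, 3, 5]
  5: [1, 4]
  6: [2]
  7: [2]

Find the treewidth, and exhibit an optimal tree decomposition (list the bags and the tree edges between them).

The largest bag has 2 vertices, giving width 1; this decomposition certifies tw(G) ≤ 1. Since G has at least one edge (e.g. 2–7), it is not an edgeless graph, so tw(G) ≥ 1. Therefore the treewidth is 1.

Treewidth 1.
One optimal decomposition is:
Bags: B1 = {2, 7}  B2 = {2, 4}  B3 = {4, 5}  B4 = {1, 5}  B5 = {2, 6}  B6 = {3, 4}  B7 = {0, 4}
Tree: B1–B2, B2–B3, B3–B4, B1–B5, B3–B6, B3–B7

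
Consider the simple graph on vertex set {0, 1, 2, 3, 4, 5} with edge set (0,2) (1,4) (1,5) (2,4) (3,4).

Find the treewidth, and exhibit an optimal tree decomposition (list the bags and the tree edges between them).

Treewidth 1.
One optimal decomposition is:
Bags: B1 = {1, 4}  B2 = {2, 4}  B3 = {3, 4}  B4 = {1, 5}  B5 = {0, 2}
Tree: B1–B2, B2–B3, B1–B4, B2–B5

Each bag holds 2 vertices, so the decomposition has width 1, which upper-bounds the treewidth. Since G has at least one edge (e.g. 1–4), it is not an edgeless graph, so tw(G) ≥ 1. Therefore the treewidth is 1.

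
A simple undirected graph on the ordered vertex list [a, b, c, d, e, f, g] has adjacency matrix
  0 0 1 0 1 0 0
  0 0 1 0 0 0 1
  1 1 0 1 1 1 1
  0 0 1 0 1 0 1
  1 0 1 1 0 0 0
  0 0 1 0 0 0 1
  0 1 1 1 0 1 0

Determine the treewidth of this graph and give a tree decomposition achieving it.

Treewidth 2.
One optimal decomposition is:
Bags: B1 = {a, c, e}  B2 = {c, d, e}  B3 = {c, d, g}  B4 = {c, f, g}  B5 = {b, c, g}
Tree: B1–B2, B2–B3, B3–B4, B3–B5

Every bag has size at most 3, so the width is 3 − 1 = 2 and tw(G) ≤ 2. On the other hand G contains the 3-clique {c, d, g}. A clique must lie in a single bag of any decomposition, so no decomposition can have width below 2. Combining the bounds, tw(G) = 2.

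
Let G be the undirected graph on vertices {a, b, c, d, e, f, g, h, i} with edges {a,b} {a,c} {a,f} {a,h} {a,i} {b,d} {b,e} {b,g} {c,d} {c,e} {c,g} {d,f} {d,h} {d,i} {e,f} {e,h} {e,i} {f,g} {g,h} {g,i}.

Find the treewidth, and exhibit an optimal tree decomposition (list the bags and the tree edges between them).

Every bag has size at most 5, so the width is 5 − 1 = 4 and tw(G) ≤ 4. For the lower bound: the 5 vertex sets {a,i}, {e,f}, {c,g}, {d}, {b} are disjoint, each induces a connected subgraph, and every pair is joined by at least one edge of G. Contracting each set to a single vertex therefore yields K_{5} as a minor, and since treewidth is minor-monotone, tw(G) ≥ tw(K_{5}) = 4. Therefore the treewidth is 4.

Treewidth 4.
Bags: B1 = {a, d, e, g, i}  B2 = {a, d, e, f, g}  B3 = {a, c, d, e, g}  B4 = {a, b, d, e, g}  B5 = {a, d, e, g, h}
Tree: B1–B2, B2–B3, B3–B4, B4–B5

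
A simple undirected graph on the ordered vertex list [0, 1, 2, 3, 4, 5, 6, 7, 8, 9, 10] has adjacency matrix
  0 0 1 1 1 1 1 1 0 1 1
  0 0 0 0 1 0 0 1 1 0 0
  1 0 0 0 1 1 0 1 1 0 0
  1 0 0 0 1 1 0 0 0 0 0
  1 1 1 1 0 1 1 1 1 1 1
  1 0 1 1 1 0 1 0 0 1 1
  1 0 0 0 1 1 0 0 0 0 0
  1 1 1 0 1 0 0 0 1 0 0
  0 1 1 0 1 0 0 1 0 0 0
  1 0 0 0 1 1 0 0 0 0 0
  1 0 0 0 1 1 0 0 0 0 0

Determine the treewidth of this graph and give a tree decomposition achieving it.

Every bag has size at most 4, so the width is 4 − 1 = 3 and tw(G) ≤ 3. On the other hand G contains the 4-clique {0, 2, 4, 5}. A clique must lie in a single bag of any decomposition, so no decomposition can have width below 3. Therefore the treewidth is 3.

Treewidth 3.
One optimal decomposition is:
Bags: B1 = {0, 2, 4, 7}  B2 = {0, 2, 4, 5}  B3 = {0, 3, 4, 5}  B4 = {2, 4, 7, 8}  B5 = {0, 4, 5, 9}  B6 = {0, 4, 5, 10}  B7 = {0, 4, 5, 6}  B8 = {1, 4, 7, 8}
Tree: B1–B2, B2–B3, B1–B4, B2–B5, B5–B6, B6–B7, B4–B8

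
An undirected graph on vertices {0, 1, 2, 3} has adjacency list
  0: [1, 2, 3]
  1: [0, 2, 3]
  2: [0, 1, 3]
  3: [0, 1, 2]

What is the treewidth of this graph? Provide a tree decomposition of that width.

Treewidth 3.
One such decomposition:
Bags: B1 = {0, 1, 2, 3}
Tree: (single bag)

With just one bag of size 4, the width is 4 − 1 = 3, so tw(G) ≤ 3. For the lower bound, the 4 vertices {0, 1, 2, 3} are pairwise adjacent, and any tree decomposition puts a clique entirely inside one bag — forcing width ≥ 3. Therefore the treewidth is 3.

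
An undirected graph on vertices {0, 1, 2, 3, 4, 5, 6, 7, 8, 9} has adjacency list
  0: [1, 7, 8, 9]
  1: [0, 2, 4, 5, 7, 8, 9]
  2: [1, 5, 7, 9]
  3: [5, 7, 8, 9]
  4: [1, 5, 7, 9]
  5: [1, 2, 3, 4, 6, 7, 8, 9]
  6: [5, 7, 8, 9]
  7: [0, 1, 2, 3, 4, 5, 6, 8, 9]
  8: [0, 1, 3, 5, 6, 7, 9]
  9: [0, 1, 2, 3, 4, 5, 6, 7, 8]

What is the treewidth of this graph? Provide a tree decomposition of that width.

Treewidth 4.
One optimal decomposition is:
Bags: B1 = {1, 5, 7, 8, 9}  B2 = {3, 5, 7, 8, 9}  B3 = {0, 1, 7, 8, 9}  B4 = {5, 6, 7, 8, 9}  B5 = {1, 2, 5, 7, 9}  B6 = {1, 4, 5, 7, 9}
Tree: B1–B2, B1–B3, B1–B4, B1–B5, B1–B6

Every bag has size at most 5, so the width is 5 − 1 = 4 and tw(G) ≤ 4. On the other hand G contains the 5-clique {0, 1, 7, 8, 9}. A clique must lie in a single bag of any decomposition, so no decomposition can have width below 4. The upper and lower bounds meet at 4, so that is the treewidth.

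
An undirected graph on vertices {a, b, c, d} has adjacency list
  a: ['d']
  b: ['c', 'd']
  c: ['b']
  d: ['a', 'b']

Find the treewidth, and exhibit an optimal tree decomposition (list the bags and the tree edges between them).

Treewidth 1.
One such decomposition:
Bags: B1 = {b, c}  B2 = {b, d}  B3 = {a, d}
Tree: B1–B2, B2–B3

The largest bag has 2 vertices, giving width 1; this decomposition certifies tw(G) ≤ 1. G has an edge, so its treewidth is at least 1. Combining the bounds, tw(G) = 1.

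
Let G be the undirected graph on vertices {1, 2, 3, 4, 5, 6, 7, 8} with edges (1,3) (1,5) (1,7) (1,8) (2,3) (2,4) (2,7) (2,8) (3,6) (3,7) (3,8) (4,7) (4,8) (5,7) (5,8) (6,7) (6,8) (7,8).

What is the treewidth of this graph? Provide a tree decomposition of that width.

Treewidth 3.
One optimal decomposition is:
Bags: B1 = {2, 3, 7, 8}  B2 = {1, 3, 7, 8}  B3 = {2, 4, 7, 8}  B4 = {3, 6, 7, 8}  B5 = {1, 5, 7, 8}
Tree: B1–B2, B1–B3, B1–B4, B2–B5

Every bag has size at most 4, so the width is 4 − 1 = 3 and tw(G) ≤ 3. On the other hand G contains the 4-clique {1, 3, 7, 8}. A clique must lie in a single bag of any decomposition, so no decomposition can have width below 3. Combining the bounds, tw(G) = 3.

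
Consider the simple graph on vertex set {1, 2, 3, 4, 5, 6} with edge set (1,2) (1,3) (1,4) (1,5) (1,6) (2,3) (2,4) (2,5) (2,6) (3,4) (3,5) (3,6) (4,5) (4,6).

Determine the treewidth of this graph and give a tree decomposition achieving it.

Every bag has size at most 5, so the width is 5 − 1 = 4 and tw(G) ≤ 4. Conversely, {1, 2, 3, 4, 5} is a clique of size 5, and the vertices of any clique must share a bag in every tree decomposition; so some bag has ≥ 5 vertices and tw(G) ≥ 4. The upper and lower bounds meet at 4, so that is the treewidth.

Treewidth 4.
Bags: B1 = {1, 2, 3, 4, 5}  B2 = {1, 2, 3, 4, 6}
Tree: B1–B2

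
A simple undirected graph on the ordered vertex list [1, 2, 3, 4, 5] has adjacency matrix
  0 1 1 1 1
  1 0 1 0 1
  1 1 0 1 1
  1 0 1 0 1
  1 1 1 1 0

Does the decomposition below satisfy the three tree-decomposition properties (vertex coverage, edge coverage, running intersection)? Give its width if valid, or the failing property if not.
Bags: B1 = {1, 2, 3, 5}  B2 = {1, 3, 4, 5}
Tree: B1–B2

Checking the three conditions: (i) the bags cover all of {1, 2, 3, 4, 5}; (ii) for each edge, some bag contains both endpoints; (iii) the bags containing any fixed vertex form a subtree. All hold, so the decomposition is valid with width 4 − 1 = 3.

Yes; width 3.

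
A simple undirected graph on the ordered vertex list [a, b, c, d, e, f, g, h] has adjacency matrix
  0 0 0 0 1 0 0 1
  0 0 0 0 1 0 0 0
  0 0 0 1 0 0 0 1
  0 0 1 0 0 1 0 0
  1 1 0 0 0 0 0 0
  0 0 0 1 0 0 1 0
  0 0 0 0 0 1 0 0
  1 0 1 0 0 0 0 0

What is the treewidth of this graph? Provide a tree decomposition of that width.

Every bag has size at most 2, so the width is 2 − 1 = 1 and tw(G) ≤ 1. G has an edge, so its treewidth is at least 1. Therefore the treewidth is 1.

Treewidth 1.
Bags: B1 = {f, g}  B2 = {d, f}  B3 = {c, d}  B4 = {c, h}  B5 = {a, h}  B6 = {a, e}  B7 = {b, e}
Tree: B1–B2, B2–B3, B3–B4, B4–B5, B5–B6, B6–B7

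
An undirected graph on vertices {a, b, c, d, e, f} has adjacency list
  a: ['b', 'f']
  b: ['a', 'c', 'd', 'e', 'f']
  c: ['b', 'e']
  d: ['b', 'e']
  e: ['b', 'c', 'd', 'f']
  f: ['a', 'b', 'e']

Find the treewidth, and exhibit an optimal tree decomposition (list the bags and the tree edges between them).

Treewidth 2.
One optimal decomposition is:
Bags: B1 = {b, e, f}  B2 = {b, c, e}  B3 = {b, d, e}  B4 = {a, b, f}
Tree: B1–B2, B1–B3, B1–B4

Every bag has size at most 3, so the width is 3 − 1 = 2 and tw(G) ≤ 2. For the lower bound, the 3 vertices {b, d, e} are pairwise adjacent, and any tree decomposition puts a clique entirely inside one bag — forcing width ≥ 2. The upper and lower bounds meet at 2, so that is the treewidth.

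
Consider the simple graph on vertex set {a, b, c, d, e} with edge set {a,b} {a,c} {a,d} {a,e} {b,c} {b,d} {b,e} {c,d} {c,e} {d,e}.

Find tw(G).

A width-4 tree decomposition is:
Bags: B1 = {a, b, c, d, e}
Tree: (single bag)
A single bag containing all 5 vertices is trivially a valid decomposition of width 4. Conversely, {a, b, c, d, e} is a clique of size 5, and the vertices of any clique must share a bag in every tree decomposition; so some bag has ≥ 5 vertices and tw(G) ≥ 4. Hence tw(G) = 4 exactly.

4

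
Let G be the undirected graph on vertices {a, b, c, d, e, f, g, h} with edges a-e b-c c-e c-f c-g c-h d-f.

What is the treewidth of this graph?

1

A width-1 tree decomposition is:
Bags: B1 = {c, f}  B2 = {b, c}  B3 = {c, g}  B4 = {d, f}  B5 = {c, h}  B6 = {c, e}  B7 = {a, e}
Tree: B1–B2, B2–B3, B1–B4, B2–B5, B1–B6, B6–B7
Every bag has size at most 2, so the width is 2 − 1 = 1 and tw(G) ≤ 1. Since G has at least one edge (e.g. f–c), it is not an edgeless graph, so tw(G) ≥ 1. Therefore the treewidth is 1.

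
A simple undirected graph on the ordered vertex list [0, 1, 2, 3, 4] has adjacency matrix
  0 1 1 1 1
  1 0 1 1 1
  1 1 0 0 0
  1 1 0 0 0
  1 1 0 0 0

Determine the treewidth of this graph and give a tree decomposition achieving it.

Treewidth 2.
Bags: B1 = {0, 1, 2}  B2 = {0, 1, 3}  B3 = {0, 1, 4}
Tree: B1–B2, B1–B3

The largest bag has 3 vertices, giving width 2; this decomposition certifies tw(G) ≤ 2. Conversely, {0, 1, 2} is a clique of size 3, and the vertices of any clique must share a bag in every tree decomposition; so some bag has ≥ 3 vertices and tw(G) ≥ 2. Hence tw(G) = 2 exactly.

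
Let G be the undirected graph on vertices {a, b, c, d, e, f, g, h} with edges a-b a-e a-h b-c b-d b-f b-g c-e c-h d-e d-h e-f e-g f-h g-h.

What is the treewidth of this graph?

3

A width-3 tree decomposition is:
Bags: B1 = {a, b, e, h}  B2 = {b, e, g, h}  B3 = {b, c, e, h}  B4 = {b, e, f, h}  B5 = {b, d, e, h}
Tree: B1–B2, B2–B3, B3–B4, B4–B5
Every bag has size at most 4, so the width is 4 − 1 = 3 and tw(G) ≤ 3. For the lower bound: the 4 vertex sets {a,b}, {g,h}, {e}, {c} are disjoint, each induces a connected subgraph, and every pair is joined by at least one edge of G. Contracting each set to a single vertex therefore yields K_{4} as a minor, and since treewidth is minor-monotone, tw(G) ≥ tw(K_{4}) = 3. Hence tw(G) = 3 exactly.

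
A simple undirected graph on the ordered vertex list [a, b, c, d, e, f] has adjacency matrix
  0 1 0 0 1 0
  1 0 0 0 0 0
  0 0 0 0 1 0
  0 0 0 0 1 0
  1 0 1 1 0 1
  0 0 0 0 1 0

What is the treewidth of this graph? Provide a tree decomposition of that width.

Treewidth 1.
Bags: B1 = {e, f}  B2 = {c, e}  B3 = {a, e}  B4 = {d, e}  B5 = {a, b}
Tree: B1–B2, B2–B3, B1–B4, B3–B5

The largest bag has 2 vertices, giving width 1; this decomposition certifies tw(G) ≤ 1. G has an edge, so its treewidth is at least 1. The upper and lower bounds meet at 1, so that is the treewidth.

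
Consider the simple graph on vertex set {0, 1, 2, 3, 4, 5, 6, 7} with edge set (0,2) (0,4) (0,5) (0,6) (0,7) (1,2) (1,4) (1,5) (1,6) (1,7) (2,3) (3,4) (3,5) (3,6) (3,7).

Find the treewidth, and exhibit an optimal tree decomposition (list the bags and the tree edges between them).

Every bag has size at most 4, so the width is 4 − 1 = 3 and tw(G) ≤ 3. For the lower bound: the 4 vertex sets {3,5}, {0,2}, {1}, {4} are disjoint, each induces a connected subgraph, and every pair is joined by at least one edge of G. Contracting each set to a single vertex therefore yields K_{4} as a minor, and since treewidth is minor-monotone, tw(G) ≥ tw(K_{4}) = 3. Hence tw(G) = 3 exactly.

Treewidth 3.
One such decomposition:
Bags: B1 = {0, 1, 3, 5}  B2 = {0, 1, 2, 3}  B3 = {0, 1, 3, 4}  B4 = {0, 1, 3, 6}  B5 = {0, 1, 3, 7}
Tree: B1–B2, B2–B3, B3–B4, B4–B5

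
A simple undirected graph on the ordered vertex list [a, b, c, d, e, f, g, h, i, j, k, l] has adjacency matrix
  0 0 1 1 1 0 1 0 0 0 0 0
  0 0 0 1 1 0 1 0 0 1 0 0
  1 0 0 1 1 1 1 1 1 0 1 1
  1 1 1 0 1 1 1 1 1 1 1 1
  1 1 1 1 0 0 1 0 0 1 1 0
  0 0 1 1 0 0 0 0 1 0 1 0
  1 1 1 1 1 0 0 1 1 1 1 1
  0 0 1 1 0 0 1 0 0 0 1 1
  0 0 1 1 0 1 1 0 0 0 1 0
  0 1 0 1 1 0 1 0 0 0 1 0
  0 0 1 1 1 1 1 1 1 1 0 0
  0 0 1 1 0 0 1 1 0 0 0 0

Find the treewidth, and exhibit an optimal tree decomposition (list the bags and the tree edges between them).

The largest bag has 5 vertices, giving width 4; this decomposition certifies tw(G) ≤ 4. On the other hand G contains the 5-clique {d, e, g, j, k}. A clique must lie in a single bag of any decomposition, so no decomposition can have width below 4. The upper and lower bounds meet at 4, so that is the treewidth.

Treewidth 4.
One optimal decomposition is:
Bags: B1 = {d, e, g, j, k}  B2 = {c, d, e, g, k}  B3 = {a, c, d, e, g}  B4 = {b, d, e, g, j}  B5 = {c, d, g, h, k}  B6 = {c, d, g, h, l}  B7 = {c, d, g, i, k}  B8 = {c, d, f, i, k}
Tree: B1–B2, B2–B3, B1–B4, B2–B5, B5–B6, B2–B7, B7–B8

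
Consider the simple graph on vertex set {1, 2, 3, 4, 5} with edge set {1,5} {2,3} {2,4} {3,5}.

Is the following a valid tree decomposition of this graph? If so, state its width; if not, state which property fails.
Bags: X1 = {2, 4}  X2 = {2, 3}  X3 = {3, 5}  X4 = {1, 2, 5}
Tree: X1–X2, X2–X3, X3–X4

No — bags containing vertex 2 are not connected in the tree.

A tree decomposition must satisfy three properties: every vertex lies in some bag; for every edge, both endpoints lie together in some bag; and for every vertex, the bags containing it form a connected subtree. Here bags containing vertex 2 are not connected in the tree, so the decomposition is invalid.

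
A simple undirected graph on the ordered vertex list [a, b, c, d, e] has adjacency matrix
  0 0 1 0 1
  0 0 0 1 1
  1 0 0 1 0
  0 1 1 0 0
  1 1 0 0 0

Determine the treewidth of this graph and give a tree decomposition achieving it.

Treewidth 2.
Bags: B1 = {a, b, e}  B2 = {a, b, c}  B3 = {b, c, d}
Tree: B1–B2, B2–B3

Every bag has size at most 3, so the width is 3 − 1 = 2 and tw(G) ≤ 2. For the lower bound, G contains the cycle b–e–a–c–d–b, so G is not a forest; only forests have treewidth ≤ 1, hence tw(G) ≥ 2. Hence tw(G) = 2 exactly.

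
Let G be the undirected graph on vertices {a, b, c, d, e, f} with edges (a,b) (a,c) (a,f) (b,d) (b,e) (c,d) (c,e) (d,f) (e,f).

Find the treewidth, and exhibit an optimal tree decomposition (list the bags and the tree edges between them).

The largest bag has 4 vertices, giving width 3; this decomposition certifies tw(G) ≤ 3. For the lower bound: the 4 vertex sets {a,b}, {d,f}, {c}, {e} are disjoint, each induces a connected subgraph, and every pair is joined by at least one edge of G. Contracting each set to a single vertex therefore yields K_{4} as a minor, and since treewidth is minor-monotone, tw(G) ≥ tw(K_{4}) = 3. Hence tw(G) = 3 exactly.

Treewidth 3.
Bags: B1 = {a, b, c, f}  B2 = {b, c, d, f}  B3 = {b, c, e, f}
Tree: B1–B2, B2–B3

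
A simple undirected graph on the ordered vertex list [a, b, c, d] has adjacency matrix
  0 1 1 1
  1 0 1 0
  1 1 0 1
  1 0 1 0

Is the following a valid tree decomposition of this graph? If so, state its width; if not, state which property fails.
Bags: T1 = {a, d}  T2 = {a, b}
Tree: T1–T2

No — vertex c appears in no bag.

A tree decomposition must satisfy three properties: every vertex lies in some bag; for every edge, both endpoints lie together in some bag; and for every vertex, the bags containing it form a connected subtree. Here vertex c appears in no bag, so the decomposition is invalid.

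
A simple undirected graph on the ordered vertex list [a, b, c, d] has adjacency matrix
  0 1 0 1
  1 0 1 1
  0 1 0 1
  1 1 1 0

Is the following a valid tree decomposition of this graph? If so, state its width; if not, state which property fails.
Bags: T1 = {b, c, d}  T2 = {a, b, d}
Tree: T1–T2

Checking the three conditions: (i) the bags cover all of {a, b, c, d}; (ii) for each edge, some bag contains both endpoints; (iii) the bags containing any fixed vertex form a subtree. All hold, so the decomposition is valid with width 3 − 1 = 2.

Yes; width 2.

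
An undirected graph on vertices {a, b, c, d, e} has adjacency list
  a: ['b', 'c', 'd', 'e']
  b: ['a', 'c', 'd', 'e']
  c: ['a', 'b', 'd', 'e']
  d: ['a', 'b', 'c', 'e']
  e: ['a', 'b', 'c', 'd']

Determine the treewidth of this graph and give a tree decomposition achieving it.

Treewidth 4.
One such decomposition:
Bags: B1 = {a, b, c, d, e}
Tree: (single bag)

A single bag containing all 5 vertices is trivially a valid decomposition of width 4. For the lower bound, the 5 vertices {a, b, c, d, e} are pairwise adjacent, and any tree decomposition puts a clique entirely inside one bag — forcing width ≥ 4. Combining the bounds, tw(G) = 4.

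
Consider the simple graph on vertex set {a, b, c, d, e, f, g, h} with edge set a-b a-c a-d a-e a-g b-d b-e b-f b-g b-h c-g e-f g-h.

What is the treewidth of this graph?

A width-2 tree decomposition is:
Bags: B1 = {a, b, d}  B2 = {a, b, e}  B3 = {a, b, g}  B4 = {b, e, f}  B5 = {a, c, g}  B6 = {b, g, h}
Tree: B1–B2, B2–B3, B2–B4, B3–B5, B3–B6
The largest bag has 3 vertices, giving width 2; this decomposition certifies tw(G) ≤ 2. On the other hand G contains the 3-clique {a, c, g}. A clique must lie in a single bag of any decomposition, so no decomposition can have width below 2. The upper and lower bounds meet at 2, so that is the treewidth.

2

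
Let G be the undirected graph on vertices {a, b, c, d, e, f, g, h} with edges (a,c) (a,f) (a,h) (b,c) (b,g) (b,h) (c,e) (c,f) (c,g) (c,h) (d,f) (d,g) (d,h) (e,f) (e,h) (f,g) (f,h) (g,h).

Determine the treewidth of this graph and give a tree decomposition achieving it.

Each bag holds 4 vertices, so the decomposition has width 3, which upper-bounds the treewidth. For the lower bound, the 4 vertices {d, f, g, h} are pairwise adjacent, and any tree decomposition puts a clique entirely inside one bag — forcing width ≥ 3. Therefore the treewidth is 3.

Treewidth 3.
One optimal decomposition is:
Bags: B1 = {c, e, f, h}  B2 = {a, c, f, h}  B3 = {c, f, g, h}  B4 = {d, f, g, h}  B5 = {b, c, g, h}
Tree: B1–B2, B2–B3, B3–B4, B3–B5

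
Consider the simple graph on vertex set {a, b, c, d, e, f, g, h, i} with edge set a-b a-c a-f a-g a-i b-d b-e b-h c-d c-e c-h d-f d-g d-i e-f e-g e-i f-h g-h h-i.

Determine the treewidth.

A width-4 tree decomposition is:
Bags: B1 = {a, d, e, g, h}  B2 = {a, c, d, e, h}  B3 = {a, d, e, f, h}  B4 = {a, b, d, e, h}  B5 = {a, d, e, h, i}
Tree: B1–B2, B2–B3, B3–B4, B4–B5
Every bag has size at most 5, so the width is 5 − 1 = 4 and tw(G) ≤ 4. For the lower bound: the 5 vertex sets {g,h}, {a,c}, {d,f}, {e}, {b} are disjoint, each induces a connected subgraph, and every pair is joined by at least one edge of G. Contracting each set to a single vertex therefore yields K_{5} as a minor, and since treewidth is minor-monotone, tw(G) ≥ tw(K_{5}) = 4. Therefore the treewidth is 4.

4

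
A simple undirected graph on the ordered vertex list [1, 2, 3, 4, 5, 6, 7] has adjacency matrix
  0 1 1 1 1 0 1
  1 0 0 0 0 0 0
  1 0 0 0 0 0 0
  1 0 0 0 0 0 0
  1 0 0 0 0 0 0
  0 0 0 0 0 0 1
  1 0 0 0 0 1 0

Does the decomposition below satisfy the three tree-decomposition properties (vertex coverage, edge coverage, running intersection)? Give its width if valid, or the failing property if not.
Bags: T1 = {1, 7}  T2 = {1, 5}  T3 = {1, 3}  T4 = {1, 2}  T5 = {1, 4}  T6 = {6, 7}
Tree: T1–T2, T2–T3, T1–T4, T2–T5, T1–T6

Yes; width 1.

Every vertex of G appears in some bag (union = {1, 2, 3, 4, 5, 6, 7}); every edge is covered by a bag; and for each vertex v the set of bags containing v is connected in the bag tree. The decomposition is therefore valid. The largest bag has 2 vertices, so the width is 1.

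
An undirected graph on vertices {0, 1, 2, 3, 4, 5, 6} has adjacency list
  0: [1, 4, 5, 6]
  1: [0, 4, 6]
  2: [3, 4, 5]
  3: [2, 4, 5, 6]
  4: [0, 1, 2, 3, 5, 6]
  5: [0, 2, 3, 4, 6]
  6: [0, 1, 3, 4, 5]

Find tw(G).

3

A width-3 tree decomposition is:
Bags: B1 = {0, 4, 5, 6}  B2 = {0, 1, 4, 6}  B3 = {3, 4, 5, 6}  B4 = {2, 3, 4, 5}
Tree: B1–B2, B1–B3, B3–B4
Each bag holds 4 vertices, so the decomposition has width 3, which upper-bounds the treewidth. Conversely, {0, 1, 4, 6} is a clique of size 4, and the vertices of any clique must share a bag in every tree decomposition; so some bag has ≥ 4 vertices and tw(G) ≥ 3. The upper and lower bounds meet at 3, so that is the treewidth.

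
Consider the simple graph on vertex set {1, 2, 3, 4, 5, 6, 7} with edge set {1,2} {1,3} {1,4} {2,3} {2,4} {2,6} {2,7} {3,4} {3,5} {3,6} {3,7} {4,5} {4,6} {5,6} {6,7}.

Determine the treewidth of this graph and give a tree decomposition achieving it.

Treewidth 3.
One such decomposition:
Bags: B1 = {2, 3, 4, 6}  B2 = {2, 3, 6, 7}  B3 = {3, 4, 5, 6}  B4 = {1, 2, 3, 4}
Tree: B1–B2, B1–B3, B1–B4

Each bag holds 4 vertices, so the decomposition has width 3, which upper-bounds the treewidth. On the other hand G contains the 4-clique {1, 2, 3, 4}. A clique must lie in a single bag of any decomposition, so no decomposition can have width below 3. Combining the bounds, tw(G) = 3.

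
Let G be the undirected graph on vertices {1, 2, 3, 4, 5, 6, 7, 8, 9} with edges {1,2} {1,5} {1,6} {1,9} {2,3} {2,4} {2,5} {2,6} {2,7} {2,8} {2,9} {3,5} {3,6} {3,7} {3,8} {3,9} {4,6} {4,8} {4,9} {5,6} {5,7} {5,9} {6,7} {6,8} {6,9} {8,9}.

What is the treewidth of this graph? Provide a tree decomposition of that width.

Each bag holds 5 vertices, so the decomposition has width 4, which upper-bounds the treewidth. For the lower bound, the 5 vertices {1, 2, 5, 6, 9} are pairwise adjacent, and any tree decomposition puts a clique entirely inside one bag — forcing width ≥ 4. Combining the bounds, tw(G) = 4.

Treewidth 4.
One such decomposition:
Bags: B1 = {2, 3, 5, 6, 7}  B2 = {2, 3, 5, 6, 9}  B3 = {1, 2, 5, 6, 9}  B4 = {2, 3, 6, 8, 9}  B5 = {2, 4, 6, 8, 9}
Tree: B1–B2, B2–B3, B2–B4, B4–B5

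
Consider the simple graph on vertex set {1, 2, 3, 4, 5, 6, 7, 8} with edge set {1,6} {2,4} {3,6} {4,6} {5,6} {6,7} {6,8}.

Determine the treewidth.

A width-1 tree decomposition is:
Bags: B1 = {6, 7}  B2 = {4, 6}  B3 = {5, 6}  B4 = {2, 4}  B5 = {3, 6}  B6 = {6, 8}  B7 = {1, 6}
Tree: B1–B2, B1–B3, B2–B4, B1–B5, B3–B6, B2–B7
The largest bag has 2 vertices, giving width 1; this decomposition certifies tw(G) ≤ 1. Any graph with an edge has treewidth ≥ 1, and G has the edge 7–6. Combining the bounds, tw(G) = 1.

1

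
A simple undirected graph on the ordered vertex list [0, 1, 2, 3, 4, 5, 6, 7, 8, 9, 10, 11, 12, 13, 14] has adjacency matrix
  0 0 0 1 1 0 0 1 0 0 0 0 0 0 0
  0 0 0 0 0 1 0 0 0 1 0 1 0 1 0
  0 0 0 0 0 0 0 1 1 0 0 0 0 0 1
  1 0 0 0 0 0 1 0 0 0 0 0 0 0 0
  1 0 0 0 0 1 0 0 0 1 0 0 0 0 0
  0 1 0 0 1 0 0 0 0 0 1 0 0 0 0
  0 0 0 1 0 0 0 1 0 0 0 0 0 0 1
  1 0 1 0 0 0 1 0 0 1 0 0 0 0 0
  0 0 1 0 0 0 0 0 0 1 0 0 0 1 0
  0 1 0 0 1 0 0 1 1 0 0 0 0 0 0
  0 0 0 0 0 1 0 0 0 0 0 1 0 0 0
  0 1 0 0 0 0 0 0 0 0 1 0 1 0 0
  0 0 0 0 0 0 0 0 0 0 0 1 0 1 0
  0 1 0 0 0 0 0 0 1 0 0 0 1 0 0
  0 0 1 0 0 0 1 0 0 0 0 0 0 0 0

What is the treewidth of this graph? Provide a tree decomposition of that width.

Each bag holds 4 vertices, so the decomposition has width 3, which upper-bounds the treewidth. For the lower bound: the 4 vertex sets {3,6,14}, {0}, {7}, {2,4,8,9} are disjoint, each induces a connected subgraph, and every pair is joined by at least one edge of G. Contracting each set to a single vertex therefore yields K_{4} as a minor, and since treewidth is minor-monotone, tw(G) ≥ tw(K_{4}) = 3. Hence tw(G) = 3 exactly.

Treewidth 3.
One such decomposition:
Bags: B1 = {0, 3, 6, 14}  B2 = {0, 6, 7, 14}  B3 = {0, 2, 7, 14}  B4 = {0, 2, 4, 7}  B5 = {2, 4, 7, 9}  B6 = {2, 4, 8, 9}  B7 = {4, 5, 8, 9}  B8 = {1, 5, 8, 9}  B9 = {1, 5, 8, 13}  B10 = {1, 5, 10, 13}  B11 = {1, 10, 11, 13}  B12 = {10, 11, 12, 13}
Tree: B1–B2, B2–B3, B3–B4, B4–B5, B5–B6, B6–B7, B7–B8, B8–B9, B9–B10, B10–B11, B11–B12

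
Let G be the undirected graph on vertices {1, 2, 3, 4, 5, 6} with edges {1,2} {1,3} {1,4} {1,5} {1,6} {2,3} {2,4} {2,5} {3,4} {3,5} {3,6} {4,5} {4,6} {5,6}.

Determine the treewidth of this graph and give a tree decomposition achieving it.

Treewidth 4.
One such decomposition:
Bags: B1 = {1, 2, 3, 4, 5}  B2 = {1, 3, 4, 5, 6}
Tree: B1–B2

Each bag holds 5 vertices, so the decomposition has width 4, which upper-bounds the treewidth. Conversely, {1, 2, 3, 4, 5} is a clique of size 5, and the vertices of any clique must share a bag in every tree decomposition; so some bag has ≥ 5 vertices and tw(G) ≥ 4. Hence tw(G) = 4 exactly.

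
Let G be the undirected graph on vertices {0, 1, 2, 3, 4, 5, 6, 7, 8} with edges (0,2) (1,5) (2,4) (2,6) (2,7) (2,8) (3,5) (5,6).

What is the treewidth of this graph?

A width-1 tree decomposition is:
Bags: B1 = {5, 6}  B2 = {2, 6}  B3 = {2, 4}  B4 = {0, 2}  B5 = {2, 8}  B6 = {2, 7}  B7 = {1, 5}  B8 = {3, 5}
Tree: B1–B2, B2–B3, B3–B4, B2–B5, B3–B6, B1–B7, B7–B8
The largest bag has 2 vertices, giving width 1; this decomposition certifies tw(G) ≤ 1. Any graph with an edge has treewidth ≥ 1, and G has the edge 5–6. Hence tw(G) = 1 exactly.

1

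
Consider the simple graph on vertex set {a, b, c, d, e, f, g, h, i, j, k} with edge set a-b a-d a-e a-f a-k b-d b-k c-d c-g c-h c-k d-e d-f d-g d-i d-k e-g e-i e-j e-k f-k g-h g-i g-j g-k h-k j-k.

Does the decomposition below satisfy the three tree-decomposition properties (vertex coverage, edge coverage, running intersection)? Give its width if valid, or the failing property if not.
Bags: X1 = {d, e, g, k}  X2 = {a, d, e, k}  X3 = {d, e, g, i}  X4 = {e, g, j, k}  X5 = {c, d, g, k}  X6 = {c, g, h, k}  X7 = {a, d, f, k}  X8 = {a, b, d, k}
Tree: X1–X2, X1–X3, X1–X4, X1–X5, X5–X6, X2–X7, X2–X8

Vertex coverage: the bags together contain {a, b, c, d, e, f, g, h, i, j, k}, the full vertex set. Edge coverage: each edge of G has both endpoints in at least one bag. Running intersection: for every vertex, the bags containing it form a connected subtree. All three properties hold, so this is a valid tree decomposition of width max|bag| − 1 = 3, and hence tw(G) ≤ 3.

Yes; width 3.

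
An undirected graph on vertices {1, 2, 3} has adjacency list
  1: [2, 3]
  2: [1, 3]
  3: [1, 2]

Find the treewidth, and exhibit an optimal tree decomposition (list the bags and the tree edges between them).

A single bag containing all 3 vertices is trivially a valid decomposition of width 2. Conversely, {1, 2, 3} is a clique of size 3, and the vertices of any clique must share a bag in every tree decomposition; so some bag has ≥ 3 vertices and tw(G) ≥ 2. Combining the bounds, tw(G) = 2.

Treewidth 2.
Bags: B1 = {1, 2, 3}
Tree: (single bag)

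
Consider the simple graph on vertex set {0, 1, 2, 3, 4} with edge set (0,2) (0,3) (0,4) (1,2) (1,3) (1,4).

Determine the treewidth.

2

A width-2 tree decomposition is:
Bags: B1 = {0, 1, 3}  B2 = {0, 1, 4}  B3 = {0, 1, 2}
Tree: B1–B2, B2–B3
Each bag holds 3 vertices, so the decomposition has width 2, which upper-bounds the treewidth. Since 3–1–4–0–3 is a cycle in G, G is not acyclic. Forests are exactly the graphs of treewidth ≤ 1, so tw(G) ≥ 2. The upper and lower bounds meet at 2, so that is the treewidth.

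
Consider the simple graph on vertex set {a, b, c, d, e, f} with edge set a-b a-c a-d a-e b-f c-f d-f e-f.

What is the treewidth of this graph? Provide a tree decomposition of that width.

Every bag has size at most 3, so the width is 3 − 1 = 2 and tw(G) ≤ 2. The edges f–b–a–c–f form a cycle, so G is not a tree and its treewidth is at least 2. The upper and lower bounds meet at 2, so that is the treewidth.

Treewidth 2.
One such decomposition:
Bags: B1 = {a, b, f}  B2 = {a, c, f}  B3 = {a, d, f}  B4 = {a, e, f}
Tree: B1–B2, B2–B3, B3–B4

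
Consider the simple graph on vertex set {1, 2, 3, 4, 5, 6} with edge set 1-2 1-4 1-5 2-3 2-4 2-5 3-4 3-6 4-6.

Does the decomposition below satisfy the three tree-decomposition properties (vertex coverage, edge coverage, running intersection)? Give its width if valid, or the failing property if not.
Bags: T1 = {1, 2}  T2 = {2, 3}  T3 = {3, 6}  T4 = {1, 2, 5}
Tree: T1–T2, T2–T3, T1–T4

No — vertex 4 appears in no bag.

A tree decomposition must satisfy three properties: every vertex lies in some bag; for every edge, both endpoints lie together in some bag; and for every vertex, the bags containing it form a connected subtree. Here vertex 4 appears in no bag, so the decomposition is invalid.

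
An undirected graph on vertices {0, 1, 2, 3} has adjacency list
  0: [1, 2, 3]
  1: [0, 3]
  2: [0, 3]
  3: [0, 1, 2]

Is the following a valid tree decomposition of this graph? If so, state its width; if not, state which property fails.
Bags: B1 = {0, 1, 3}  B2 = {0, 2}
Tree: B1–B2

No — edge (3,2) lies in no bag.

A tree decomposition must satisfy three properties: every vertex lies in some bag; for every edge, both endpoints lie together in some bag; and for every vertex, the bags containing it form a connected subtree. Here edge (3,2) lies in no bag, so the decomposition is invalid.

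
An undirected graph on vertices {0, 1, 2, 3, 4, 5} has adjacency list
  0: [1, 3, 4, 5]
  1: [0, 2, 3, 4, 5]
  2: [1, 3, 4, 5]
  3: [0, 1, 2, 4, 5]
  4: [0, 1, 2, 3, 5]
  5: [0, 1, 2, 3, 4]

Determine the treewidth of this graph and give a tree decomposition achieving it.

Treewidth 4.
One such decomposition:
Bags: B1 = {0, 1, 3, 4, 5}  B2 = {1, 2, 3, 4, 5}
Tree: B1–B2

Each bag holds 5 vertices, so the decomposition has width 4, which upper-bounds the treewidth. For the lower bound, the 5 vertices {0, 1, 3, 4, 5} are pairwise adjacent, and any tree decomposition puts a clique entirely inside one bag — forcing width ≥ 4. Therefore the treewidth is 4.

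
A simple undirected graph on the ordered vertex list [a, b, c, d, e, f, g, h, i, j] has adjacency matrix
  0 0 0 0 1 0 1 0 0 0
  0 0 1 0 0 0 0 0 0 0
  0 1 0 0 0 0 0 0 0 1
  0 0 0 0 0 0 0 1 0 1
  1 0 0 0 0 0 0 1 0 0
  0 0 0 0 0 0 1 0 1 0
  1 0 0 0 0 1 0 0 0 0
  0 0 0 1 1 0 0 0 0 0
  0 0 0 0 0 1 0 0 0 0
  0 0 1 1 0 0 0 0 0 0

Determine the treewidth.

A width-1 tree decomposition is:
Bags: B1 = {b, c}  B2 = {c, j}  B3 = {d, j}  B4 = {d, h}  B5 = {e, h}  B6 = {a, e}  B7 = {a, g}  B8 = {f, g}  B9 = {f, i}
Tree: B1–B2, B2–B3, B3–B4, B4–B5, B5–B6, B6–B7, B7–B8, B8–B9
Each bag holds 2 vertices, so the decomposition has width 1, which upper-bounds the treewidth. Any graph with an edge has treewidth ≥ 1, and G has the edge b–c. The upper and lower bounds meet at 1, so that is the treewidth.

1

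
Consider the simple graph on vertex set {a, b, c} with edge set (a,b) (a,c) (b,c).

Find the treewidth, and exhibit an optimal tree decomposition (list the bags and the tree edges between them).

A single bag containing all 3 vertices is trivially a valid decomposition of width 2. For the lower bound, the 3 vertices {a, b, c} are pairwise adjacent, and any tree decomposition puts a clique entirely inside one bag — forcing width ≥ 2. Combining the bounds, tw(G) = 2.

Treewidth 2.
One optimal decomposition is:
Bags: B1 = {a, b, c}
Tree: (single bag)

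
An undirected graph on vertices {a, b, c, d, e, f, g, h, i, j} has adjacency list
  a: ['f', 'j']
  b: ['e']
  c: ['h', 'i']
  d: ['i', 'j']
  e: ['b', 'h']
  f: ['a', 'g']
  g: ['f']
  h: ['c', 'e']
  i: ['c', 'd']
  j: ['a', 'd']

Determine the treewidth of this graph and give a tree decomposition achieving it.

Every bag has size at most 2, so the width is 2 − 1 = 1 and tw(G) ≤ 1. G has an edge, so its treewidth is at least 1. Hence tw(G) = 1 exactly.

Treewidth 1.
One such decomposition:
Bags: B1 = {b, e}  B2 = {e, h}  B3 = {c, h}  B4 = {c, i}  B5 = {d, i}  B6 = {d, j}  B7 = {a, j}  B8 = {a, f}  B9 = {f, g}
Tree: B1–B2, B2–B3, B3–B4, B4–B5, B5–B6, B6–B7, B7–B8, B8–B9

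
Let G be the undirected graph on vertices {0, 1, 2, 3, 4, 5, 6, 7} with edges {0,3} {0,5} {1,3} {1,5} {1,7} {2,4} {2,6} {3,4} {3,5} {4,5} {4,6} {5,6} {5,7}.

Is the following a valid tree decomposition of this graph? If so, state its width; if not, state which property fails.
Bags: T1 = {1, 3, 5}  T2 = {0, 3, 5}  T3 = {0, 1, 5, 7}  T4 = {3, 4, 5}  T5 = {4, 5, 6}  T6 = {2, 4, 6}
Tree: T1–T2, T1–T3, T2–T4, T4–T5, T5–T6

A tree decomposition must satisfy three properties: every vertex lies in some bag; for every edge, both endpoints lie together in some bag; and for every vertex, the bags containing it form a connected subtree. Here bags containing vertex 0 are not connected in the tree, so the decomposition is invalid.

No — bags containing vertex 0 are not connected in the tree.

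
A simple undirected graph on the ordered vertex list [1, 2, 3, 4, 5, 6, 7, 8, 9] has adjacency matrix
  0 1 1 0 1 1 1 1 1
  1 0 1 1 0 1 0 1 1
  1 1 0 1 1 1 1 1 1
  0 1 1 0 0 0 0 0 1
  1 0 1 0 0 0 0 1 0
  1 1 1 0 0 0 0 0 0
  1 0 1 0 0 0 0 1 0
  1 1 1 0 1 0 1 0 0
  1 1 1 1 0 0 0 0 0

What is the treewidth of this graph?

3

A width-3 tree decomposition is:
Bags: B1 = {1, 2, 3, 6}  B2 = {1, 2, 3, 9}  B3 = {2, 3, 4, 9}  B4 = {1, 2, 3, 8}  B5 = {1, 3, 7, 8}  B6 = {1, 3, 5, 8}
Tree: B1–B2, B2–B3, B2–B4, B4–B5, B4–B6
Every bag has size at most 4, so the width is 4 − 1 = 3 and tw(G) ≤ 3. Conversely, {1, 2, 3, 8} is a clique of size 4, and the vertices of any clique must share a bag in every tree decomposition; so some bag has ≥ 4 vertices and tw(G) ≥ 3. The upper and lower bounds meet at 3, so that is the treewidth.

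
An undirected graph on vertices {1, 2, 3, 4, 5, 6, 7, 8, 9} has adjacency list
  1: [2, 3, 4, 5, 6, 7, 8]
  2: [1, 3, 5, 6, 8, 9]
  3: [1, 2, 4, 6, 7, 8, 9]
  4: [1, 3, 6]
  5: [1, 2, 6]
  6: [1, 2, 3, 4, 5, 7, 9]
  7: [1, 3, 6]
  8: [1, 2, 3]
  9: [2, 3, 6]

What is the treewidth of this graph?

3

A width-3 tree decomposition is:
Bags: B1 = {1, 2, 3, 6}  B2 = {1, 3, 6, 7}  B3 = {1, 2, 3, 8}  B4 = {2, 3, 6, 9}  B5 = {1, 2, 5, 6}  B6 = {1, 3, 4, 6}
Tree: B1–B2, B1–B3, B1–B4, B1–B5, B2–B6
Every bag has size at most 4, so the width is 4 − 1 = 3 and tw(G) ≤ 3. On the other hand G contains the 4-clique {1, 2, 3, 8}. A clique must lie in a single bag of any decomposition, so no decomposition can have width below 3. The upper and lower bounds meet at 3, so that is the treewidth.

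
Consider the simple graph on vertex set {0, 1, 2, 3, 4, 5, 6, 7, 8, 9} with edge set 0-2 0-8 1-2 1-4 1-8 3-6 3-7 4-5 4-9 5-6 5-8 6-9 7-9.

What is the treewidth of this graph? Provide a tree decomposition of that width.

Treewidth 2.
One such decomposition:
Bags: B1 = {3, 7, 9}  B2 = {3, 6, 9}  B3 = {4, 6, 9}  B4 = {4, 5, 6}  B5 = {1, 4, 5}  B6 = {1, 5, 8}  B7 = {1, 2, 8}  B8 = {0, 2, 8}
Tree: B1–B2, B2–B3, B3–B4, B4–B5, B5–B6, B6–B7, B7–B8

The largest bag has 3 vertices, giving width 2; this decomposition certifies tw(G) ≤ 2. For the lower bound, G contains the cycle 7–3–6–9–7, so G is not a forest; only forests have treewidth ≤ 1, hence tw(G) ≥ 2. Hence tw(G) = 2 exactly.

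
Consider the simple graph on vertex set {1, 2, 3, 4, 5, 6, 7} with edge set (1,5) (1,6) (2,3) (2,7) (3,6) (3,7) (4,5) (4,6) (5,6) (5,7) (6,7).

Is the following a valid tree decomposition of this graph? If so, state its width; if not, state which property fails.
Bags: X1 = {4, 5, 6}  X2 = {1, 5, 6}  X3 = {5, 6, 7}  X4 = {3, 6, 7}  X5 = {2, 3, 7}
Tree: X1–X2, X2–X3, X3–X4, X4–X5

Yes; width 2.

Checking the three conditions: (i) the bags cover all of {1, 2, 3, 4, 5, 6, 7}; (ii) for each edge, some bag contains both endpoints; (iii) the bags containing any fixed vertex form a subtree. All hold, so the decomposition is valid with width 3 − 1 = 2.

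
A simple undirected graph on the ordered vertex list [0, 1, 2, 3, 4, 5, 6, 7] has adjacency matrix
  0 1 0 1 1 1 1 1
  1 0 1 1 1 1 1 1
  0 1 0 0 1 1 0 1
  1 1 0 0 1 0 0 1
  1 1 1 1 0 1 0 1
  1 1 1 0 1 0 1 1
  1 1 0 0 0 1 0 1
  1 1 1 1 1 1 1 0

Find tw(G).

A width-4 tree decomposition is:
Bags: B1 = {0, 1, 3, 4, 7}  B2 = {0, 1, 4, 5, 7}  B3 = {1, 2, 4, 5, 7}  B4 = {0, 1, 5, 6, 7}
Tree: B1–B2, B2–B3, B2–B4
Every bag has size at most 5, so the width is 5 − 1 = 4 and tw(G) ≤ 4. Conversely, {0, 1, 3, 4, 7} is a clique of size 5, and the vertices of any clique must share a bag in every tree decomposition; so some bag has ≥ 5 vertices and tw(G) ≥ 4. Combining the bounds, tw(G) = 4.

4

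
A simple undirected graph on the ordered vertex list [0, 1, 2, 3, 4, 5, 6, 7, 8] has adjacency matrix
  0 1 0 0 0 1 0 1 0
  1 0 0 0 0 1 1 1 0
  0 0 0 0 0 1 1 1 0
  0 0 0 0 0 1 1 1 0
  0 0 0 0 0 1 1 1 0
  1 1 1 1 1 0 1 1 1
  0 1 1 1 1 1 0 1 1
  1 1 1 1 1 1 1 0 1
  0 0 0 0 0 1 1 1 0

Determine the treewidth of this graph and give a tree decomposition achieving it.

The largest bag has 4 vertices, giving width 3; this decomposition certifies tw(G) ≤ 3. On the other hand G contains the 4-clique {0, 1, 5, 7}. A clique must lie in a single bag of any decomposition, so no decomposition can have width below 3. The upper and lower bounds meet at 3, so that is the treewidth.

Treewidth 3.
Bags: B1 = {2, 5, 6, 7}  B2 = {5, 6, 7, 8}  B3 = {1, 5, 6, 7}  B4 = {0, 1, 5, 7}  B5 = {4, 5, 6, 7}  B6 = {3, 5, 6, 7}
Tree: B1–B2, B1–B3, B3–B4, B2–B5, B1–B6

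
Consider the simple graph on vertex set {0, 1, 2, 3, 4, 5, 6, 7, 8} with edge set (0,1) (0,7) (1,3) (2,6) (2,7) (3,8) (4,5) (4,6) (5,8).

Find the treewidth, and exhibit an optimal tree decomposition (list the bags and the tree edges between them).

Treewidth 2.
One such decomposition:
Bags: B1 = {0, 1, 3}  B2 = {0, 3, 8}  B3 = {0, 5, 8}  B4 = {0, 4, 5}  B5 = {0, 4, 6}  B6 = {0, 2, 6}  B7 = {0, 2, 7}
Tree: B1–B2, B2–B3, B3–B4, B4–B5, B5–B6, B6–B7

Every bag has size at most 3, so the width is 3 − 1 = 2 and tw(G) ≤ 2. For the lower bound, G contains the cycle 0–1–3–8–5–4–6–2–7–0, so G is not a forest; only forests have treewidth ≤ 1, hence tw(G) ≥ 2. The upper and lower bounds meet at 2, so that is the treewidth.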